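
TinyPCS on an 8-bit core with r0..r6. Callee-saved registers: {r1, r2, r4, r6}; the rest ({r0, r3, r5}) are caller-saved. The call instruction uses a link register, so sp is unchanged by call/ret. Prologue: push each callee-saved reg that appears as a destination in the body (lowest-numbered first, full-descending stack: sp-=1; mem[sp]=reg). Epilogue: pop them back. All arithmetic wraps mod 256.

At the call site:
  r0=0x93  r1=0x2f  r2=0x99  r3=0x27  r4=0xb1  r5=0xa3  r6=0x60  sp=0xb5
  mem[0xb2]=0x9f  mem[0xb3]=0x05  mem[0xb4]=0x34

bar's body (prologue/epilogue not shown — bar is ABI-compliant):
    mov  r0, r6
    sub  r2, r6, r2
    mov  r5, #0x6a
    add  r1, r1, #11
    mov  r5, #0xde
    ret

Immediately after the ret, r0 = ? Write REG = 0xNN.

REG = 0x60

prologue: push r1 → mem[0xb4]=0x2f, sp=0xb4
prologue: push r2 → mem[0xb3]=0x99, sp=0xb3
body[0] mov  r0, r6 → r0=0x60
body[1] sub  r2, r6, r2 → r2=0xc7
body[2] mov  r5, #0x6a → r5=0x6a
body[3] add  r1, r1, #11 → r1=0x3a
body[4] mov  r5, #0xde → r5=0xde
epilogue: pop r2=0x99, sp=0xb4
epilogue: pop r1=0x2f, sp=0xb5
r0 is caller-saved → body value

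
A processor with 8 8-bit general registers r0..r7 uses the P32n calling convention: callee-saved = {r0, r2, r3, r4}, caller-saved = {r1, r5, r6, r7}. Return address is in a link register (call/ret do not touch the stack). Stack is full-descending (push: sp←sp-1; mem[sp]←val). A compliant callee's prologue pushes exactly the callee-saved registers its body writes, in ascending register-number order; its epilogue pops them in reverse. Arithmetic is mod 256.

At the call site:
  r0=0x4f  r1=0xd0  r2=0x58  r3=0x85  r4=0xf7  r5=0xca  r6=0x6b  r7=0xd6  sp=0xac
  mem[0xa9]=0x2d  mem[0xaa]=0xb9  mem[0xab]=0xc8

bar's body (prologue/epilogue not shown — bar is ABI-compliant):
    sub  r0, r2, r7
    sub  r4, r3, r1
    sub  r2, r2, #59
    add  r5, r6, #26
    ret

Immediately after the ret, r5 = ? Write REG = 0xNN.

prologue: push r0 → mem[0xab]=0x4f, sp=0xab
prologue: push r2 → mem[0xaa]=0x58, sp=0xaa
prologue: push r4 → mem[0xa9]=0xf7, sp=0xa9
body[0] sub  r0, r2, r7 → r0=0x82
body[1] sub  r4, r3, r1 → r4=0xb5
body[2] sub  r2, r2, #59 → r2=0x1d
body[3] add  r5, r6, #26 → r5=0x85
epilogue: pop r4=0xf7, sp=0xaa
epilogue: pop r2=0x58, sp=0xab
epilogue: pop r0=0x4f, sp=0xac
r5 is caller-saved → body value

REG = 0x85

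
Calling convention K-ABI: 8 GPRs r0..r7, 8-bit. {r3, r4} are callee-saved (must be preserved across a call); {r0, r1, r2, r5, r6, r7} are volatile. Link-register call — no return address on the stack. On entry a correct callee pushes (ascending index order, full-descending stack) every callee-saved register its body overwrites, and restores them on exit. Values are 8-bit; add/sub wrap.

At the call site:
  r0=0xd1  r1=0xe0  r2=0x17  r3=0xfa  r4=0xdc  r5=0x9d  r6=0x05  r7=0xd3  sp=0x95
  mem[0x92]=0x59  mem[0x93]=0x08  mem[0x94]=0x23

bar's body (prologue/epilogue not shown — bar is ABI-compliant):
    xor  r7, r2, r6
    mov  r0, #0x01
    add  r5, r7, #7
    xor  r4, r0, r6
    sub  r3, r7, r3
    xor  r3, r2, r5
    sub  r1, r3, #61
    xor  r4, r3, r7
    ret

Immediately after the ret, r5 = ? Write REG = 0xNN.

prologue: push r3 → mem[0x94]=0xfa, sp=0x94
prologue: push r4 → mem[0x93]=0xdc, sp=0x93
body[0] xor  r7, r2, r6 → r7=0x12
body[1] mov  r0, #0x01 → r0=0x01
body[2] add  r5, r7, #7 → r5=0x19
body[3] xor  r4, r0, r6 → r4=0x04
body[4] sub  r3, r7, r3 → r3=0x18
body[5] xor  r3, r2, r5 → r3=0x0e
body[6] sub  r1, r3, #61 → r1=0xd1
body[7] xor  r4, r3, r7 → r4=0x1c
epilogue: pop r4=0xdc, sp=0x94
epilogue: pop r3=0xfa, sp=0x95
r5 is caller-saved → body value

REG = 0x19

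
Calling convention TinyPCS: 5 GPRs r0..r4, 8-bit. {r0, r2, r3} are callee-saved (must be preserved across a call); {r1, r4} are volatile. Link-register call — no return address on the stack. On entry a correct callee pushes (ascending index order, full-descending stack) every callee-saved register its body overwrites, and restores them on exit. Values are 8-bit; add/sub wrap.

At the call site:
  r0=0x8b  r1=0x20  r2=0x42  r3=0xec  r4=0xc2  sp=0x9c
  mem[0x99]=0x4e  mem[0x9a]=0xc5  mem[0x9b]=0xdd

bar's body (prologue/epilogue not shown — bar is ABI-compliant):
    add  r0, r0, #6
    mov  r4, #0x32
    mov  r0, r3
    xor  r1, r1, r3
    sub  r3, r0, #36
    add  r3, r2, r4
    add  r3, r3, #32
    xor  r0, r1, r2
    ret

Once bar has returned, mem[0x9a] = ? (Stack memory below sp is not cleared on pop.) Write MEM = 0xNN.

MEM = 0xec

prologue: push r0 -> mem[0x9b]=0x8b, sp=0x9b
prologue: push r3 -> mem[0x9a]=0xec, sp=0x9a
body[0] add  r0, r0, #6 -> r0=0x91
body[1] mov  r4, #0x32 -> r4=0x32
body[2] mov  r0, r3 -> r0=0xec
body[3] xor  r1, r1, r3 -> r1=0xcc
body[4] sub  r3, r0, #36 -> r3=0xc8
body[5] add  r3, r2, r4 -> r3=0x74
body[6] add  r3, r3, #32 -> r3=0x94
body[7] xor  r0, r1, r2 -> r0=0x8e
epilogue: pop r3=0xec, sp=0x9b
epilogue: pop r0=0x8b, sp=0x9c
prologue pushed ['r0', 'r3'] at ['0x9b', '0x9a']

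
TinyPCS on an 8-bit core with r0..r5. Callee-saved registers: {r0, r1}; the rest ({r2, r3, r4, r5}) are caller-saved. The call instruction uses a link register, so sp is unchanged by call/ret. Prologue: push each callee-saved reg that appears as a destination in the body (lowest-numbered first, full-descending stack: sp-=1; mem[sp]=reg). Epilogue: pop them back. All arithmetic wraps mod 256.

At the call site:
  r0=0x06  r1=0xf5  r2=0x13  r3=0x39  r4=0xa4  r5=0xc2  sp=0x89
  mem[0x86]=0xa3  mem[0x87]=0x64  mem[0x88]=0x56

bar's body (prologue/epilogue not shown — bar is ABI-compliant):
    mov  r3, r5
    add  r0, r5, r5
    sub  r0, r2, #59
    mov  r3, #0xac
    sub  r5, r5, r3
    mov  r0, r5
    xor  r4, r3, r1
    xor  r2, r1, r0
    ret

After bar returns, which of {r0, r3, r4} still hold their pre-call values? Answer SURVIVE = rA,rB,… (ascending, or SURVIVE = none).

prologue: push r0 -> mem[0x88]=0x06, sp=0x88
body[0] mov  r3, r5 -> r3=0xc2
body[1] add  r0, r5, r5 -> r0=0x84
body[2] sub  r0, r2, #59 -> r0=0xd8
body[3] mov  r3, #0xac -> r3=0xac
body[4] sub  r5, r5, r3 -> r5=0x16
body[5] mov  r0, r5 -> r0=0x16
body[6] xor  r4, r3, r1 -> r4=0x59
body[7] xor  r2, r1, r0 -> r2=0xe3
epilogue: pop r0=0x06, sp=0x89
r0: callee-saved, written=True
r3: caller-saved, written=True
r4: caller-saved, written=True

SURVIVE = r0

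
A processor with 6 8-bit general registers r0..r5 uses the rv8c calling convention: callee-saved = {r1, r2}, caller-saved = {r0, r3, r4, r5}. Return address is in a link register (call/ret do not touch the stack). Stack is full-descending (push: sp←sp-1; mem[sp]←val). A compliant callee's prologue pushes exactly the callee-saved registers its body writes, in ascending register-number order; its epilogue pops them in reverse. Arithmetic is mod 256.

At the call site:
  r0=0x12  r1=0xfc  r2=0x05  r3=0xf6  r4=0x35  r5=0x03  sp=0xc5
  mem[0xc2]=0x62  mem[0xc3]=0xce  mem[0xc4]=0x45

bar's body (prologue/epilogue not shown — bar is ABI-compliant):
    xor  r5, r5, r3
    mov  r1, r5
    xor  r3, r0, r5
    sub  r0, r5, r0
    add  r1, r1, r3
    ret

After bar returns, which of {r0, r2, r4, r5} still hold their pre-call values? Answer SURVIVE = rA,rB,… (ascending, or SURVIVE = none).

SURVIVE = r2,r4

prologue: push r1 -> mem[0xc4]=0xfc, sp=0xc4
body[0] xor  r5, r5, r3 -> r5=0xf5
body[1] mov  r1, r5 -> r1=0xf5
body[2] xor  r3, r0, r5 -> r3=0xe7
body[3] sub  r0, r5, r0 -> r0=0xe3
body[4] add  r1, r1, r3 -> r1=0xdc
epilogue: pop r1=0xfc, sp=0xc5
r0: caller-saved, written=True
r2: callee-saved, written=False
r4: caller-saved, written=False
r5: caller-saved, written=True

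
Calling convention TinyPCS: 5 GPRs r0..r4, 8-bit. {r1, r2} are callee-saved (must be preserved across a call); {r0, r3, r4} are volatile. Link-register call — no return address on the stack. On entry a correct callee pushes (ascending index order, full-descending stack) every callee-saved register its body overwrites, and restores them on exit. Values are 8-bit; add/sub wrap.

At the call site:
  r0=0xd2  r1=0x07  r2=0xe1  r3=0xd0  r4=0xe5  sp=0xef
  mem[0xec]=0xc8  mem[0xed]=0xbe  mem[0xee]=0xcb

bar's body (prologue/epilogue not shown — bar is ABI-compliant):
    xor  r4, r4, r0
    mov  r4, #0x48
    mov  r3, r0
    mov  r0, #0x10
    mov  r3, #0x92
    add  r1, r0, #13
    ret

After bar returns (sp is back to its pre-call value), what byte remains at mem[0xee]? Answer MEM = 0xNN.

MEM = 0x07

prologue: push r1 → mem[0xee]=0x07, sp=0xee
body[0] xor  r4, r4, r0 → r4=0x37
body[1] mov  r4, #0x48 → r4=0x48
body[2] mov  r3, r0 → r3=0xd2
body[3] mov  r0, #0x10 → r0=0x10
body[4] mov  r3, #0x92 → r3=0x92
body[5] add  r1, r0, #13 → r1=0x1d
epilogue: pop r1=0x07, sp=0xef
prologue pushed ['r1'] at ['0xee']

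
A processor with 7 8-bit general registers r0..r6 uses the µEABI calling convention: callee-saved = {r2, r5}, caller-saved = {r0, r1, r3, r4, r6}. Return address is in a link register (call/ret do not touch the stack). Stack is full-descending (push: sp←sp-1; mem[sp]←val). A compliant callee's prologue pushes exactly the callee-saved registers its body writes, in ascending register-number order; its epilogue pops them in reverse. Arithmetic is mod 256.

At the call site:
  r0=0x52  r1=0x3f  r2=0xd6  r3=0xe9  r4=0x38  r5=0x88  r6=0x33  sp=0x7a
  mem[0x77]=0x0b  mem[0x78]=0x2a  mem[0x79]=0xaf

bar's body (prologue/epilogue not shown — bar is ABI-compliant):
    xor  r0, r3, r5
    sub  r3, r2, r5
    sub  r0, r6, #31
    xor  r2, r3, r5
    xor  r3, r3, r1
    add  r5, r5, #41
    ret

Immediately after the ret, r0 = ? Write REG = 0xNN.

prologue: push r2 -> mem[0x79]=0xd6, sp=0x79
prologue: push r5 -> mem[0x78]=0x88, sp=0x78
body[0] xor  r0, r3, r5 -> r0=0x61
body[1] sub  r3, r2, r5 -> r3=0x4e
body[2] sub  r0, r6, #31 -> r0=0x14
body[3] xor  r2, r3, r5 -> r2=0xc6
body[4] xor  r3, r3, r1 -> r3=0x71
body[5] add  r5, r5, #41 -> r5=0xb1
epilogue: pop r5=0x88, sp=0x79
epilogue: pop r2=0xd6, sp=0x7a
r0 is caller-saved -> body value

REG = 0x14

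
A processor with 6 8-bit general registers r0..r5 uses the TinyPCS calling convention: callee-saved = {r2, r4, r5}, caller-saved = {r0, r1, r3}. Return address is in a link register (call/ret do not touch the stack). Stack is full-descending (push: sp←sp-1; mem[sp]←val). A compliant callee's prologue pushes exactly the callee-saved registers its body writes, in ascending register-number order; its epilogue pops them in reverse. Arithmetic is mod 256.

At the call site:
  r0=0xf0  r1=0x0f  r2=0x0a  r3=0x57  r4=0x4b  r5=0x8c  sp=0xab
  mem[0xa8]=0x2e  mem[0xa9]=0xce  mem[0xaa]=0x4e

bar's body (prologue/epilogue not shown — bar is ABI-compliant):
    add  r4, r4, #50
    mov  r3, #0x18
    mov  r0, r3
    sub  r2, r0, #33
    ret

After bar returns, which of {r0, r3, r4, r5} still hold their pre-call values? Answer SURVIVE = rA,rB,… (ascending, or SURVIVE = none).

prologue: push r2 → mem[0xaa]=0x0a, sp=0xaa
prologue: push r4 → mem[0xa9]=0x4b, sp=0xa9
body[0] add  r4, r4, #50 → r4=0x7d
body[1] mov  r3, #0x18 → r3=0x18
body[2] mov  r0, r3 → r0=0x18
body[3] sub  r2, r0, #33 → r2=0xf7
epilogue: pop r4=0x4b, sp=0xaa
epilogue: pop r2=0x0a, sp=0xab
r0: caller-saved, written=True
r3: caller-saved, written=True
r4: callee-saved, written=True
r5: callee-saved, written=False

SURVIVE = r4,r5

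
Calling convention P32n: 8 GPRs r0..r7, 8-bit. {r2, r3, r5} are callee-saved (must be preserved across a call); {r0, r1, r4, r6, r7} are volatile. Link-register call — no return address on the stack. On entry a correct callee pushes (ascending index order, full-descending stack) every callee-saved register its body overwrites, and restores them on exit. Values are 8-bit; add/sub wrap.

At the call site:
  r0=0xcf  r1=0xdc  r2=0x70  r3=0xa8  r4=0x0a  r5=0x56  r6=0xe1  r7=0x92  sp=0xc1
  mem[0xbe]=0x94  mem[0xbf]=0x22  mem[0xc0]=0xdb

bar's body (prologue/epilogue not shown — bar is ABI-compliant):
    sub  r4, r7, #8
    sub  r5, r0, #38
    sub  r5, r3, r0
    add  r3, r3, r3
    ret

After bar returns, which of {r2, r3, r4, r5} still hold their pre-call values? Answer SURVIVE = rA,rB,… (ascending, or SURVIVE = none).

SURVIVE = r2,r3,r5

prologue: push r3 → mem[0xc0]=0xa8, sp=0xc0
prologue: push r5 → mem[0xbf]=0x56, sp=0xbf
body[0] sub  r4, r7, #8 → r4=0x8a
body[1] sub  r5, r0, #38 → r5=0xa9
body[2] sub  r5, r3, r0 → r5=0xd9
body[3] add  r3, r3, r3 → r3=0x50
epilogue: pop r5=0x56, sp=0xc0
epilogue: pop r3=0xa8, sp=0xc1
r2: callee-saved, written=False
r3: callee-saved, written=True
r4: caller-saved, written=True
r5: callee-saved, written=True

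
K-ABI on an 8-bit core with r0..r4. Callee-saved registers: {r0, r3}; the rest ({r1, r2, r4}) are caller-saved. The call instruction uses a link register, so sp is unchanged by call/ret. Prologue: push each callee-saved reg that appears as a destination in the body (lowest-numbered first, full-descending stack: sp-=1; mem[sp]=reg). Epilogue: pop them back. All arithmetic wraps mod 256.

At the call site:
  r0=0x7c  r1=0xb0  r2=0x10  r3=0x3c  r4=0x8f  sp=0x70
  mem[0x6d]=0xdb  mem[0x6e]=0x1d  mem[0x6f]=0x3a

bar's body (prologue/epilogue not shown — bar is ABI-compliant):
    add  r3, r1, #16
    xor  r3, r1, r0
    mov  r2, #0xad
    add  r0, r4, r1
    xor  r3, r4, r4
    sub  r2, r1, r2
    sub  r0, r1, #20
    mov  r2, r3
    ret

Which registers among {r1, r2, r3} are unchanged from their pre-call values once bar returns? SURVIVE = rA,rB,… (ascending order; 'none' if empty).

prologue: push r0 -> mem[0x6f]=0x7c, sp=0x6f
prologue: push r3 -> mem[0x6e]=0x3c, sp=0x6e
body[0] add  r3, r1, #16 -> r3=0xc0
body[1] xor  r3, r1, r0 -> r3=0xcc
body[2] mov  r2, #0xad -> r2=0xad
body[3] add  r0, r4, r1 -> r0=0x3f
body[4] xor  r3, r4, r4 -> r3=0x00
body[5] sub  r2, r1, r2 -> r2=0x03
body[6] sub  r0, r1, #20 -> r0=0x9c
body[7] mov  r2, r3 -> r2=0x00
epilogue: pop r3=0x3c, sp=0x6f
epilogue: pop r0=0x7c, sp=0x70
r1: caller-saved, written=False
r2: caller-saved, written=True
r3: callee-saved, written=True

SURVIVE = r1,r3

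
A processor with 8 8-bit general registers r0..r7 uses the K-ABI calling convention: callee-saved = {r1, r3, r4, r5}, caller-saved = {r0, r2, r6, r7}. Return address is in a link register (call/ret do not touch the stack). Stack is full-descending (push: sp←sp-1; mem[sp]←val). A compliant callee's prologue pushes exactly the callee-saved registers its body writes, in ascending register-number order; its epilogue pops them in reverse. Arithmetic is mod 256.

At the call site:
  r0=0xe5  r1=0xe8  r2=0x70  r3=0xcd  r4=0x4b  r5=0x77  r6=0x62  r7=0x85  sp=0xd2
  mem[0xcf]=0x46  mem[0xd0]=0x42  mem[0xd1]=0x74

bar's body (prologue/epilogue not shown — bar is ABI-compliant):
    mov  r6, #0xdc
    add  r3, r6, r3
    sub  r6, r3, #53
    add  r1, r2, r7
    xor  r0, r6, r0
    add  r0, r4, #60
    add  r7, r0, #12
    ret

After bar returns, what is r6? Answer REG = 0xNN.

prologue: push r1 -> mem[0xd1]=0xe8, sp=0xd1
prologue: push r3 -> mem[0xd0]=0xcd, sp=0xd0
body[0] mov  r6, #0xdc -> r6=0xdc
body[1] add  r3, r6, r3 -> r3=0xa9
body[2] sub  r6, r3, #53 -> r6=0x74
body[3] add  r1, r2, r7 -> r1=0xf5
body[4] xor  r0, r6, r0 -> r0=0x91
body[5] add  r0, r4, #60 -> r0=0x87
body[6] add  r7, r0, #12 -> r7=0x93
epilogue: pop r3=0xcd, sp=0xd1
epilogue: pop r1=0xe8, sp=0xd2
r6 is caller-saved -> body value

REG = 0x74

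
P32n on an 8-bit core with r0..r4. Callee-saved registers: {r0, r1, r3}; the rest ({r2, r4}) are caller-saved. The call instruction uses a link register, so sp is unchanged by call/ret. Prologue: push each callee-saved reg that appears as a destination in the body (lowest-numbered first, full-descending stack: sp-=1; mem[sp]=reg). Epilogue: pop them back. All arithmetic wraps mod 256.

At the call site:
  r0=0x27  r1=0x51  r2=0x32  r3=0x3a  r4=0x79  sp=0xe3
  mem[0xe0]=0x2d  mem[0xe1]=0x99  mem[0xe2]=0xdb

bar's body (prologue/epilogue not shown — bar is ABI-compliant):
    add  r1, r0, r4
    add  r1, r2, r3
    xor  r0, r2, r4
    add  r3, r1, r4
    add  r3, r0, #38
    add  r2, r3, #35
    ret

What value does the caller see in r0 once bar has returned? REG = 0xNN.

prologue: push r0 -> mem[0xe2]=0x27, sp=0xe2
prologue: push r1 -> mem[0xe1]=0x51, sp=0xe1
prologue: push r3 -> mem[0xe0]=0x3a, sp=0xe0
body[0] add  r1, r0, r4 -> r1=0xa0
body[1] add  r1, r2, r3 -> r1=0x6c
body[2] xor  r0, r2, r4 -> r0=0x4b
body[3] add  r3, r1, r4 -> r3=0xe5
body[4] add  r3, r0, #38 -> r3=0x71
body[5] add  r2, r3, #35 -> r2=0x94
epilogue: pop r3=0x3a, sp=0xe1
epilogue: pop r1=0x51, sp=0xe2
epilogue: pop r0=0x27, sp=0xe3
r0 is callee-saved -> restored

REG = 0x27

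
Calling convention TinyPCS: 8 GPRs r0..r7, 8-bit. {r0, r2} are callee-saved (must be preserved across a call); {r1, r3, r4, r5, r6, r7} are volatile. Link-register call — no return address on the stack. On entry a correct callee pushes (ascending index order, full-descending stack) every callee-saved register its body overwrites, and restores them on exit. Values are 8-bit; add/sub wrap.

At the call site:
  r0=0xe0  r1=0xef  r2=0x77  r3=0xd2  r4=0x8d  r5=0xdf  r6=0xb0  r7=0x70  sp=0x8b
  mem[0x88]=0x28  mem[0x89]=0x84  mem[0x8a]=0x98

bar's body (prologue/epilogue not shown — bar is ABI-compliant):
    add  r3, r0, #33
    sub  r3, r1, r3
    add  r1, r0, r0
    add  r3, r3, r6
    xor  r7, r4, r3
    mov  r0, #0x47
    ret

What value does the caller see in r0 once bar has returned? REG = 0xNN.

prologue: push r0 -> mem[0x8a]=0xe0, sp=0x8a
body[0] add  r3, r0, #33 -> r3=0x01
body[1] sub  r3, r1, r3 -> r3=0xee
body[2] add  r1, r0, r0 -> r1=0xc0
body[3] add  r3, r3, r6 -> r3=0x9e
body[4] xor  r7, r4, r3 -> r7=0x13
body[5] mov  r0, #0x47 -> r0=0x47
epilogue: pop r0=0xe0, sp=0x8b
r0 is callee-saved -> restored

REG = 0xe0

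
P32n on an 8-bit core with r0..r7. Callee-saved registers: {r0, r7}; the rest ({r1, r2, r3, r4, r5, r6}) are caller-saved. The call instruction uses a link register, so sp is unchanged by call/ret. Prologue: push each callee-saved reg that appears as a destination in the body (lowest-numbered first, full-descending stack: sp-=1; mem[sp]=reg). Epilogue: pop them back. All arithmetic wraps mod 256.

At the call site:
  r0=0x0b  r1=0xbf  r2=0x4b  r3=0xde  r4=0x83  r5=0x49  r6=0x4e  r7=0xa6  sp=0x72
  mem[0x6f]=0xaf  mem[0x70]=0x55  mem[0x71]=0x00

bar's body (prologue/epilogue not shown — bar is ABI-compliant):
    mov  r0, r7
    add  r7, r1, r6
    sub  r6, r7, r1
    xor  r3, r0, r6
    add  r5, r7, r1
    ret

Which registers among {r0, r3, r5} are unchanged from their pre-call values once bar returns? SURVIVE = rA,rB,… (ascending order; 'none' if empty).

prologue: push r0 -> mem[0x71]=0x0b, sp=0x71
prologue: push r7 -> mem[0x70]=0xa6, sp=0x70
body[0] mov  r0, r7 -> r0=0xa6
body[1] add  r7, r1, r6 -> r7=0x0d
body[2] sub  r6, r7, r1 -> r6=0x4e
body[3] xor  r3, r0, r6 -> r3=0xe8
body[4] add  r5, r7, r1 -> r5=0xcc
epilogue: pop r7=0xa6, sp=0x71
epilogue: pop r0=0x0b, sp=0x72
r0: callee-saved, written=True
r3: caller-saved, written=True
r5: caller-saved, written=True

SURVIVE = r0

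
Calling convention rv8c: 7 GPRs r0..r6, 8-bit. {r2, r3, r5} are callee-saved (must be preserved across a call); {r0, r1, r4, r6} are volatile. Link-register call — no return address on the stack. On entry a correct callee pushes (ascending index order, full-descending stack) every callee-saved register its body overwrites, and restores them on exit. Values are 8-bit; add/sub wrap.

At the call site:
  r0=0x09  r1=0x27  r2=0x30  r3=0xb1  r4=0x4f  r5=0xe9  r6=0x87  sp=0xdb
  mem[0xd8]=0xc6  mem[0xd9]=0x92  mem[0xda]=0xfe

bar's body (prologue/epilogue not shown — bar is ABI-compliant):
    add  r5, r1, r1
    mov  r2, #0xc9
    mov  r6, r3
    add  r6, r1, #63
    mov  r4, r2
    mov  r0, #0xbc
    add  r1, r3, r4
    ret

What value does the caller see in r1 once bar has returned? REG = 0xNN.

prologue: push r2 → mem[0xda]=0x30, sp=0xda
prologue: push r5 → mem[0xd9]=0xe9, sp=0xd9
body[0] add  r5, r1, r1 → r5=0x4e
body[1] mov  r2, #0xc9 → r2=0xc9
body[2] mov  r6, r3 → r6=0xb1
body[3] add  r6, r1, #63 → r6=0x66
body[4] mov  r4, r2 → r4=0xc9
body[5] mov  r0, #0xbc → r0=0xbc
body[6] add  r1, r3, r4 → r1=0x7a
epilogue: pop r5=0xe9, sp=0xda
epilogue: pop r2=0x30, sp=0xdb
r1 is caller-saved → body value

REG = 0x7a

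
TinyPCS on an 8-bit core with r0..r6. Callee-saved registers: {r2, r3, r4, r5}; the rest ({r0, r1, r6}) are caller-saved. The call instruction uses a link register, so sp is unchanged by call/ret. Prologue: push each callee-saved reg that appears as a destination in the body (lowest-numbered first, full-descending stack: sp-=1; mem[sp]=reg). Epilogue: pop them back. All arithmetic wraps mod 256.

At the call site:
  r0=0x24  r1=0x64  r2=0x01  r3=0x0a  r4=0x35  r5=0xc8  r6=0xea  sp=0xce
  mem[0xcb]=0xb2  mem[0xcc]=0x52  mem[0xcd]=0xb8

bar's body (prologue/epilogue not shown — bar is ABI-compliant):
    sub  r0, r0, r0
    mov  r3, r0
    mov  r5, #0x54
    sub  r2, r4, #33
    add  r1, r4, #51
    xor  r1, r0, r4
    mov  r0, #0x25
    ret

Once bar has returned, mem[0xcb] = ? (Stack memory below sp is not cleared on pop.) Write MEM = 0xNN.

MEM = 0xc8

prologue: push r2 -> mem[0xcd]=0x01, sp=0xcd
prologue: push r3 -> mem[0xcc]=0x0a, sp=0xcc
prologue: push r5 -> mem[0xcb]=0xc8, sp=0xcb
body[0] sub  r0, r0, r0 -> r0=0x00
body[1] mov  r3, r0 -> r3=0x00
body[2] mov  r5, #0x54 -> r5=0x54
body[3] sub  r2, r4, #33 -> r2=0x14
body[4] add  r1, r4, #51 -> r1=0x68
body[5] xor  r1, r0, r4 -> r1=0x35
body[6] mov  r0, #0x25 -> r0=0x25
epilogue: pop r5=0xc8, sp=0xcc
epilogue: pop r3=0x0a, sp=0xcd
epilogue: pop r2=0x01, sp=0xce
prologue pushed ['r2', 'r3', 'r5'] at ['0xcd', '0xcc', '0xcb']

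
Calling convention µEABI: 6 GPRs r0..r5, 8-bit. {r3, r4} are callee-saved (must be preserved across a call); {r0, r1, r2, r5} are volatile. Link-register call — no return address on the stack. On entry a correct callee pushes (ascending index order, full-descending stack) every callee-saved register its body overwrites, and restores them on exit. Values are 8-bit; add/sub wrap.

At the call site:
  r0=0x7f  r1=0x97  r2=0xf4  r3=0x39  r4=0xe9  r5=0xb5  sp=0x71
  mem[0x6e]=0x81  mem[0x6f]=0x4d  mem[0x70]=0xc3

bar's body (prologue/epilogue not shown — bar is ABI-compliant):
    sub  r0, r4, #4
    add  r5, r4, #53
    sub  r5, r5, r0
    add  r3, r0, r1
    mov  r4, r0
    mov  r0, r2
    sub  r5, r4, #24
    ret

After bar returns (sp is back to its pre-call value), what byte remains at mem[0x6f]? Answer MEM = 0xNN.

prologue: push r3 -> mem[0x70]=0x39, sp=0x70
prologue: push r4 -> mem[0x6f]=0xe9, sp=0x6f
body[0] sub  r0, r4, #4 -> r0=0xe5
body[1] add  r5, r4, #53 -> r5=0x1e
body[2] sub  r5, r5, r0 -> r5=0x39
body[3] add  r3, r0, r1 -> r3=0x7c
body[4] mov  r4, r0 -> r4=0xe5
body[5] mov  r0, r2 -> r0=0xf4
body[6] sub  r5, r4, #24 -> r5=0xcd
epilogue: pop r4=0xe9, sp=0x70
epilogue: pop r3=0x39, sp=0x71
prologue pushed ['r3', 'r4'] at ['0x70', '0x6f']

MEM = 0xe9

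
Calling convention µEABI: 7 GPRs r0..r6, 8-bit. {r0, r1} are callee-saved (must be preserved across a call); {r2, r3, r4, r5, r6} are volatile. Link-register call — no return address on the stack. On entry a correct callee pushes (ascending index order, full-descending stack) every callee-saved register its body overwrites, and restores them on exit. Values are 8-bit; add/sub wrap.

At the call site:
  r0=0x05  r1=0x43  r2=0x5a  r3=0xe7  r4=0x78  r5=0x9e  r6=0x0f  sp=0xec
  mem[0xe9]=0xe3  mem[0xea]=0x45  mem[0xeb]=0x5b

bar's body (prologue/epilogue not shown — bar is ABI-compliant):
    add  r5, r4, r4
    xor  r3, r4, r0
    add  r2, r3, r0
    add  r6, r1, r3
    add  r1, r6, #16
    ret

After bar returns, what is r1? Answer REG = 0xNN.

REG = 0x43

prologue: push r1 -> mem[0xeb]=0x43, sp=0xeb
body[0] add  r5, r4, r4 -> r5=0xf0
body[1] xor  r3, r4, r0 -> r3=0x7d
body[2] add  r2, r3, r0 -> r2=0x82
body[3] add  r6, r1, r3 -> r6=0xc0
body[4] add  r1, r6, #16 -> r1=0xd0
epilogue: pop r1=0x43, sp=0xec
r1 is callee-saved -> restored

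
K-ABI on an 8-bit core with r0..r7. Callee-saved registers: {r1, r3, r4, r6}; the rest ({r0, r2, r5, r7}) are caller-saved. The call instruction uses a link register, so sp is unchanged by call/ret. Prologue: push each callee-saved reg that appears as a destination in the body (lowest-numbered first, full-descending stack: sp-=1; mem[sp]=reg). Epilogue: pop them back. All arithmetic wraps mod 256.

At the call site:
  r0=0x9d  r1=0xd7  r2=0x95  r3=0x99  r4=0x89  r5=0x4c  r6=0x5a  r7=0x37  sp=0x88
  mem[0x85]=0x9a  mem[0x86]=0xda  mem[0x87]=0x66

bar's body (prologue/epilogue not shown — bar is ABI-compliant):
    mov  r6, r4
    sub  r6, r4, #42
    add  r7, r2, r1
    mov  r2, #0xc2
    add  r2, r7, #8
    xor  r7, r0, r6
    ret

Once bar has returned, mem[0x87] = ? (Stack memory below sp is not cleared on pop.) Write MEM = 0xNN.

prologue: push r6 -> mem[0x87]=0x5a, sp=0x87
body[0] mov  r6, r4 -> r6=0x89
body[1] sub  r6, r4, #42 -> r6=0x5f
body[2] add  r7, r2, r1 -> r7=0x6c
body[3] mov  r2, #0xc2 -> r2=0xc2
body[4] add  r2, r7, #8 -> r2=0x74
body[5] xor  r7, r0, r6 -> r7=0xc2
epilogue: pop r6=0x5a, sp=0x88
prologue pushed ['r6'] at ['0x87']

MEM = 0x5a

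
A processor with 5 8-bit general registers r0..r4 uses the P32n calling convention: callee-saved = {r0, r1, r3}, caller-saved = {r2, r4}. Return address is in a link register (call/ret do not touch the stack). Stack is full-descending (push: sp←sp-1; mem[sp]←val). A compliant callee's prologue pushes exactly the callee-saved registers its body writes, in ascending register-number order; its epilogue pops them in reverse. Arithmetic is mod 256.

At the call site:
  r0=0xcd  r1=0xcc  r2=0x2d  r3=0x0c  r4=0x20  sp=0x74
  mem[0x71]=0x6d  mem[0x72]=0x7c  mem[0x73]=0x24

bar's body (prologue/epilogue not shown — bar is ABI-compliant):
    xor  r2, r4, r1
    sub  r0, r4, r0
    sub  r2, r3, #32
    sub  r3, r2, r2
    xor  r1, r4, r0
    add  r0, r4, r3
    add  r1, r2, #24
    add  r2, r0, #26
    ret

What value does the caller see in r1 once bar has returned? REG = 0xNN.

prologue: push r0 → mem[0x73]=0xcd, sp=0x73
prologue: push r1 → mem[0x72]=0xcc, sp=0x72
prologue: push r3 → mem[0x71]=0x0c, sp=0x71
body[0] xor  r2, r4, r1 → r2=0xec
body[1] sub  r0, r4, r0 → r0=0x53
body[2] sub  r2, r3, #32 → r2=0xec
body[3] sub  r3, r2, r2 → r3=0x00
body[4] xor  r1, r4, r0 → r1=0x73
body[5] add  r0, r4, r3 → r0=0x20
body[6] add  r1, r2, #24 → r1=0x04
body[7] add  r2, r0, #26 → r2=0x3a
epilogue: pop r3=0x0c, sp=0x72
epilogue: pop r1=0xcc, sp=0x73
epilogue: pop r0=0xcd, sp=0x74
r1 is callee-saved → restored

REG = 0xcc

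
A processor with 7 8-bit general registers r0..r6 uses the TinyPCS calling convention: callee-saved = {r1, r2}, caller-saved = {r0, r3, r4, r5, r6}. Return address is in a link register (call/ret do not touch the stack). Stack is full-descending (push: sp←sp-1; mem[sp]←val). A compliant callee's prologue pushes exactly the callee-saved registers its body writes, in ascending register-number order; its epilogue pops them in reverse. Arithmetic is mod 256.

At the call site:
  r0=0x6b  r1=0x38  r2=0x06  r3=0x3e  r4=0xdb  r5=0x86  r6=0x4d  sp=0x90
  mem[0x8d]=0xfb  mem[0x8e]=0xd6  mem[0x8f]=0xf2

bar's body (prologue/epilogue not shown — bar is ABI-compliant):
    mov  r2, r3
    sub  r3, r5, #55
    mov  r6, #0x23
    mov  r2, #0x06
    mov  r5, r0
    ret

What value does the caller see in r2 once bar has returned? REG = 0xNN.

prologue: push r2 → mem[0x8f]=0x06, sp=0x8f
body[0] mov  r2, r3 → r2=0x3e
body[1] sub  r3, r5, #55 → r3=0x4f
body[2] mov  r6, #0x23 → r6=0x23
body[3] mov  r2, #0x06 → r2=0x06
body[4] mov  r5, r0 → r5=0x6b
epilogue: pop r2=0x06, sp=0x90
r2 is callee-saved → restored

REG = 0x06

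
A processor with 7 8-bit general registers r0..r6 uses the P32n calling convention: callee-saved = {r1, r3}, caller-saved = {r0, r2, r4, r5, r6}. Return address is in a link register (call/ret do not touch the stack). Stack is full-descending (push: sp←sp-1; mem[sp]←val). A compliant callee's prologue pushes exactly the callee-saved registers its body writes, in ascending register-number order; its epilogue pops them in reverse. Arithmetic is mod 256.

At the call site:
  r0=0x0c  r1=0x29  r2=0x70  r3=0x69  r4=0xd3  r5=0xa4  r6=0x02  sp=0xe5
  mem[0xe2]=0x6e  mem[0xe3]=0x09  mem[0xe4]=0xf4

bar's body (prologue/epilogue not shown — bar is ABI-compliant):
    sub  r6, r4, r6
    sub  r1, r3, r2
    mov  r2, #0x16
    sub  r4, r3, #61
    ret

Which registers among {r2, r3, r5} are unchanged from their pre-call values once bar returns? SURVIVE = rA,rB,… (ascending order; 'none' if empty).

prologue: push r1 -> mem[0xe4]=0x29, sp=0xe4
body[0] sub  r6, r4, r6 -> r6=0xd1
body[1] sub  r1, r3, r2 -> r1=0xf9
body[2] mov  r2, #0x16 -> r2=0x16
body[3] sub  r4, r3, #61 -> r4=0x2c
epilogue: pop r1=0x29, sp=0xe5
r2: caller-saved, written=True
r3: callee-saved, written=False
r5: caller-saved, written=False

SURVIVE = r3,r5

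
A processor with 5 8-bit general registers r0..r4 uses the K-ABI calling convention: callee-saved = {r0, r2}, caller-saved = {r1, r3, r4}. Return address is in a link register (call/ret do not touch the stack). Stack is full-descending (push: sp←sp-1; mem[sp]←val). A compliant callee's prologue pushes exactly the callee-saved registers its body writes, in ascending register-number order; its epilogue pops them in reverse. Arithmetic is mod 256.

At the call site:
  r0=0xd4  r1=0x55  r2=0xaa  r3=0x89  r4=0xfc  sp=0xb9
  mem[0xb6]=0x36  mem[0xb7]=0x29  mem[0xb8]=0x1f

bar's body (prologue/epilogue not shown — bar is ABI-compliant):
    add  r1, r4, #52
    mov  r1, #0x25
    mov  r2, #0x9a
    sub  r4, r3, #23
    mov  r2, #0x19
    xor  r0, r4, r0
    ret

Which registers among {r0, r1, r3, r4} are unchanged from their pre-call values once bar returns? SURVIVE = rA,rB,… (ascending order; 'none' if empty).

prologue: push r0 → mem[0xb8]=0xd4, sp=0xb8
prologue: push r2 → mem[0xb7]=0xaa, sp=0xb7
body[0] add  r1, r4, #52 → r1=0x30
body[1] mov  r1, #0x25 → r1=0x25
body[2] mov  r2, #0x9a → r2=0x9a
body[3] sub  r4, r3, #23 → r4=0x72
body[4] mov  r2, #0x19 → r2=0x19
body[5] xor  r0, r4, r0 → r0=0xa6
epilogue: pop r2=0xaa, sp=0xb8
epilogue: pop r0=0xd4, sp=0xb9
r0: callee-saved, written=True
r1: caller-saved, written=True
r3: caller-saved, written=False
r4: caller-saved, written=True

SURVIVE = r0,r3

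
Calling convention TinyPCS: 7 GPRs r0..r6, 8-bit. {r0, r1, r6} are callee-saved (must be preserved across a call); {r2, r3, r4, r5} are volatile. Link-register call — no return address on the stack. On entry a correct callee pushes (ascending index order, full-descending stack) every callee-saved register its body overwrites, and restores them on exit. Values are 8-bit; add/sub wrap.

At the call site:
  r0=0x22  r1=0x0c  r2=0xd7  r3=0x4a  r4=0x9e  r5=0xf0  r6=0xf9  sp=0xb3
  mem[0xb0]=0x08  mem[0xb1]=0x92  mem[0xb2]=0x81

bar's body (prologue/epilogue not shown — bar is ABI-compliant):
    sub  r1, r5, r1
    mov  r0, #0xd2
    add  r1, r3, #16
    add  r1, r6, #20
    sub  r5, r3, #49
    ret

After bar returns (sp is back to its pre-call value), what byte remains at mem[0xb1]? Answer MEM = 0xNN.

MEM = 0x0c

prologue: push r0 -> mem[0xb2]=0x22, sp=0xb2
prologue: push r1 -> mem[0xb1]=0x0c, sp=0xb1
body[0] sub  r1, r5, r1 -> r1=0xe4
body[1] mov  r0, #0xd2 -> r0=0xd2
body[2] add  r1, r3, #16 -> r1=0x5a
body[3] add  r1, r6, #20 -> r1=0x0d
body[4] sub  r5, r3, #49 -> r5=0x19
epilogue: pop r1=0x0c, sp=0xb2
epilogue: pop r0=0x22, sp=0xb3
prologue pushed ['r0', 'r1'] at ['0xb2', '0xb1']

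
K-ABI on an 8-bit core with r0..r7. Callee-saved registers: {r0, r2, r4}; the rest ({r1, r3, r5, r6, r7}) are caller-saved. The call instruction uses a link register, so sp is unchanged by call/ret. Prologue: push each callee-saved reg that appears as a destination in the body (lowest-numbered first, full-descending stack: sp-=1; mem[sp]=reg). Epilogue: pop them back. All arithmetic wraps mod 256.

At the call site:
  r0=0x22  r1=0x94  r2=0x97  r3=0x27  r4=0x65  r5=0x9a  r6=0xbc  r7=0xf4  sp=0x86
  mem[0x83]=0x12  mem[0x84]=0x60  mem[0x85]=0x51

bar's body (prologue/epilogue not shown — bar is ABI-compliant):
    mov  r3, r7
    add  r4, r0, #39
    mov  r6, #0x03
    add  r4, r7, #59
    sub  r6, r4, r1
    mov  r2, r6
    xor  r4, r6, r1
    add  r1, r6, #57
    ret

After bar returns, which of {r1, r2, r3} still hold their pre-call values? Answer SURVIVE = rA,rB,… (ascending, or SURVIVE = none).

SURVIVE = r2

prologue: push r2 → mem[0x85]=0x97, sp=0x85
prologue: push r4 → mem[0x84]=0x65, sp=0x84
body[0] mov  r3, r7 → r3=0xf4
body[1] add  r4, r0, #39 → r4=0x49
body[2] mov  r6, #0x03 → r6=0x03
body[3] add  r4, r7, #59 → r4=0x2f
body[4] sub  r6, r4, r1 → r6=0x9b
body[5] mov  r2, r6 → r2=0x9b
body[6] xor  r4, r6, r1 → r4=0x0f
body[7] add  r1, r6, #57 → r1=0xd4
epilogue: pop r4=0x65, sp=0x85
epilogue: pop r2=0x97, sp=0x86
r1: caller-saved, written=True
r2: callee-saved, written=True
r3: caller-saved, written=True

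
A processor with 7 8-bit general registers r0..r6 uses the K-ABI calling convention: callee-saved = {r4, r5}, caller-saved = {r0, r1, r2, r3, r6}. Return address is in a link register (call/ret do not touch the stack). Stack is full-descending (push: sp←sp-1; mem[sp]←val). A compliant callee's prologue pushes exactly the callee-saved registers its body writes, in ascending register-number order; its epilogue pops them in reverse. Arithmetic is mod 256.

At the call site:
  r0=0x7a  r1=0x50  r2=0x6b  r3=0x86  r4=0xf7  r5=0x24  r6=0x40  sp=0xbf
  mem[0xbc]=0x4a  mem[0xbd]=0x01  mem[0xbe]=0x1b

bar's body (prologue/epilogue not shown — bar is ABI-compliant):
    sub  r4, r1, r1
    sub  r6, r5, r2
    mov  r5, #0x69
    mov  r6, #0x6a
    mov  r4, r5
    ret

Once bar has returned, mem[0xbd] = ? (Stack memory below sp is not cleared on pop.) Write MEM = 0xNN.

MEM = 0x24

prologue: push r4 → mem[0xbe]=0xf7, sp=0xbe
prologue: push r5 → mem[0xbd]=0x24, sp=0xbd
body[0] sub  r4, r1, r1 → r4=0x00
body[1] sub  r6, r5, r2 → r6=0xb9
body[2] mov  r5, #0x69 → r5=0x69
body[3] mov  r6, #0x6a → r6=0x6a
body[4] mov  r4, r5 → r4=0x69
epilogue: pop r5=0x24, sp=0xbe
epilogue: pop r4=0xf7, sp=0xbf
prologue pushed ['r4', 'r5'] at ['0xbe', '0xbd']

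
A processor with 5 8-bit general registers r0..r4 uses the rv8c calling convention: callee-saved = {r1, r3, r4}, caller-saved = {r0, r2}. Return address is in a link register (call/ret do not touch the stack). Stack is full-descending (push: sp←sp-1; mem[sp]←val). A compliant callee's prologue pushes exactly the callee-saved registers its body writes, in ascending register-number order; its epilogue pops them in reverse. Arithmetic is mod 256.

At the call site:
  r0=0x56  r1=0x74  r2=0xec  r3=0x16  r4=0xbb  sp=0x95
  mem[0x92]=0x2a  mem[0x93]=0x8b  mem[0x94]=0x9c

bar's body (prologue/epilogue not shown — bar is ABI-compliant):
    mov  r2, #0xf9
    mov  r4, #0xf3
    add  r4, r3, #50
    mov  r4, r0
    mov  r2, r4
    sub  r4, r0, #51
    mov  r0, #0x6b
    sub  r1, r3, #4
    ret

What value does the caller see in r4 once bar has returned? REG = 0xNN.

REG = 0xbb

prologue: push r1 -> mem[0x94]=0x74, sp=0x94
prologue: push r4 -> mem[0x93]=0xbb, sp=0x93
body[0] mov  r2, #0xf9 -> r2=0xf9
body[1] mov  r4, #0xf3 -> r4=0xf3
body[2] add  r4, r3, #50 -> r4=0x48
body[3] mov  r4, r0 -> r4=0x56
body[4] mov  r2, r4 -> r2=0x56
body[5] sub  r4, r0, #51 -> r4=0x23
body[6] mov  r0, #0x6b -> r0=0x6b
body[7] sub  r1, r3, #4 -> r1=0x12
epilogue: pop r4=0xbb, sp=0x94
epilogue: pop r1=0x74, sp=0x95
r4 is callee-saved -> restored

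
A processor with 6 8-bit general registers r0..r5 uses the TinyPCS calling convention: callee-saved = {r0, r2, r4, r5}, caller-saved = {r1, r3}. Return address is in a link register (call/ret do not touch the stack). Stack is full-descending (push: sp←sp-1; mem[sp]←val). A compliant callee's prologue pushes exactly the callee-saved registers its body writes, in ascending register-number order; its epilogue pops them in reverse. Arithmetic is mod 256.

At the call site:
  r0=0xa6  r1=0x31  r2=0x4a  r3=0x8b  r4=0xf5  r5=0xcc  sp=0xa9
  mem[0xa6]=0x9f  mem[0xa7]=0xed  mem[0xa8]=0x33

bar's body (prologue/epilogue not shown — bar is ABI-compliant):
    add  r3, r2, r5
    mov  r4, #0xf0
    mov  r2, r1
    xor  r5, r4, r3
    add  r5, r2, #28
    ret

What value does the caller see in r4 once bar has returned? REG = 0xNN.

prologue: push r2 → mem[0xa8]=0x4a, sp=0xa8
prologue: push r4 → mem[0xa7]=0xf5, sp=0xa7
prologue: push r5 → mem[0xa6]=0xcc, sp=0xa6
body[0] add  r3, r2, r5 → r3=0x16
body[1] mov  r4, #0xf0 → r4=0xf0
body[2] mov  r2, r1 → r2=0x31
body[3] xor  r5, r4, r3 → r5=0xe6
body[4] add  r5, r2, #28 → r5=0x4d
epilogue: pop r5=0xcc, sp=0xa7
epilogue: pop r4=0xf5, sp=0xa8
epilogue: pop r2=0x4a, sp=0xa9
r4 is callee-saved → restored

REG = 0xf5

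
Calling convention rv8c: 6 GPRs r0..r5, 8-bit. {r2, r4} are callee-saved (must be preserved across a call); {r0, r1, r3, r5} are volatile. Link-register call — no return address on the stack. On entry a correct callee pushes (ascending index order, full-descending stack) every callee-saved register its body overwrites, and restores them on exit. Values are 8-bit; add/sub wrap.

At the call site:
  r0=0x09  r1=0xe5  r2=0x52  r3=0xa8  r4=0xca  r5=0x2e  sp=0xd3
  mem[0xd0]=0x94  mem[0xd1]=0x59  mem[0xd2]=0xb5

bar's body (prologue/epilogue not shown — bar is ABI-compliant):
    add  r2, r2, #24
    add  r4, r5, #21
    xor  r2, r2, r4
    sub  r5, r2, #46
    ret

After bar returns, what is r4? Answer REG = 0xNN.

prologue: push r2 → mem[0xd2]=0x52, sp=0xd2
prologue: push r4 → mem[0xd1]=0xca, sp=0xd1
body[0] add  r2, r2, #24 → r2=0x6a
body[1] add  r4, r5, #21 → r4=0x43
body[2] xor  r2, r2, r4 → r2=0x29
body[3] sub  r5, r2, #46 → r5=0xfb
epilogue: pop r4=0xca, sp=0xd2
epilogue: pop r2=0x52, sp=0xd3
r4 is callee-saved → restored

REG = 0xca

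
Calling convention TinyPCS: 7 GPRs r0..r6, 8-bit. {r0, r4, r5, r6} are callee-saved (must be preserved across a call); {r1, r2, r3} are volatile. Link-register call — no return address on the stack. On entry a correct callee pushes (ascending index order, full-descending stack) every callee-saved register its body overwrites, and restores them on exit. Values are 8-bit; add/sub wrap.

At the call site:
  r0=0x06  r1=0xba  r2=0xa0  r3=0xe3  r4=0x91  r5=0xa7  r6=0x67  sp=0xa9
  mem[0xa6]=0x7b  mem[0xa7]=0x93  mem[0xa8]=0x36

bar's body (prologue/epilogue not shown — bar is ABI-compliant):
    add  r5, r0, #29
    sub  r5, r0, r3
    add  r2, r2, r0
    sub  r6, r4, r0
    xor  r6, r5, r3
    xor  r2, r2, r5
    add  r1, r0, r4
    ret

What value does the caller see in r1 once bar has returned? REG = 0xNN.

prologue: push r5 → mem[0xa8]=0xa7, sp=0xa8
prologue: push r6 → mem[0xa7]=0x67, sp=0xa7
body[0] add  r5, r0, #29 → r5=0x23
body[1] sub  r5, r0, r3 → r5=0x23
body[2] add  r2, r2, r0 → r2=0xa6
body[3] sub  r6, r4, r0 → r6=0x8b
body[4] xor  r6, r5, r3 → r6=0xc0
body[5] xor  r2, r2, r5 → r2=0x85
body[6] add  r1, r0, r4 → r1=0x97
epilogue: pop r6=0x67, sp=0xa8
epilogue: pop r5=0xa7, sp=0xa9
r1 is caller-saved → body value

REG = 0x97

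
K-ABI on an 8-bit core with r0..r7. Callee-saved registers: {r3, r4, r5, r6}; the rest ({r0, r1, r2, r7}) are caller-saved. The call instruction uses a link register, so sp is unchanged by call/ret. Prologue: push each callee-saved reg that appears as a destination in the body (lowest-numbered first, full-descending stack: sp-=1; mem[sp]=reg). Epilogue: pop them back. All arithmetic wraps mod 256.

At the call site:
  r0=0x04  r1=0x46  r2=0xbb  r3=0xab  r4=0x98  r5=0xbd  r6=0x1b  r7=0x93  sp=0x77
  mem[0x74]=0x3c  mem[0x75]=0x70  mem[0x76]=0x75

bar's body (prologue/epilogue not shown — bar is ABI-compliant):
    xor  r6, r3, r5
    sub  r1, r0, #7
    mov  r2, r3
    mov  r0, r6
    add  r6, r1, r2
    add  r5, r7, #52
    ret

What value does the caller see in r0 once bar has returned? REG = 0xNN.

REG = 0x16

prologue: push r5 → mem[0x76]=0xbd, sp=0x76
prologue: push r6 → mem[0x75]=0x1b, sp=0x75
body[0] xor  r6, r3, r5 → r6=0x16
body[1] sub  r1, r0, #7 → r1=0xfd
body[2] mov  r2, r3 → r2=0xab
body[3] mov  r0, r6 → r0=0x16
body[4] add  r6, r1, r2 → r6=0xa8
body[5] add  r5, r7, #52 → r5=0xc7
epilogue: pop r6=0x1b, sp=0x76
epilogue: pop r5=0xbd, sp=0x77
r0 is caller-saved → body value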